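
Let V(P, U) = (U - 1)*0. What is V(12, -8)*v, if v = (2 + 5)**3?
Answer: 0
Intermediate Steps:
V(P, U) = 0 (V(P, U) = (-1 + U)*0 = 0)
v = 343 (v = 7**3 = 343)
V(12, -8)*v = 0*343 = 0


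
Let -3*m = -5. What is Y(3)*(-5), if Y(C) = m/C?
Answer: -25/9 ≈ -2.7778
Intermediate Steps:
m = 5/3 (m = -⅓*(-5) = 5/3 ≈ 1.6667)
Y(C) = 5/(3*C)
Y(3)*(-5) = ((5/3)/3)*(-5) = ((5/3)*(⅓))*(-5) = (5/9)*(-5) = -25/9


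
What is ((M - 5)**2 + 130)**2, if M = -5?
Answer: 52900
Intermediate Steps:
((M - 5)**2 + 130)**2 = ((-5 - 5)**2 + 130)**2 = ((-10)**2 + 130)**2 = (100 + 130)**2 = 230**2 = 52900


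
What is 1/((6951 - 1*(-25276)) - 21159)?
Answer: 1/11068 ≈ 9.0351e-5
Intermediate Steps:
1/((6951 - 1*(-25276)) - 21159) = 1/((6951 + 25276) - 21159) = 1/(32227 - 21159) = 1/11068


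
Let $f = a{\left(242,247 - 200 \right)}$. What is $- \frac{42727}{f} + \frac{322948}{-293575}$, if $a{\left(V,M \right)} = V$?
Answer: $- \frac{12621732441}{71045150} \approx -177.66$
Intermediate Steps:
$f = 242$
$- \frac{42727}{f} + \frac{322948}{-293575} = - \frac{42727}{242} + \frac{322948}{-293575} = \left(-42727\right) \frac{1}{242} + 322948 \left(- \frac{1}{293575}\right) = - \frac{42727}{242} - \frac{322948}{293575} = - \frac{12621732441}{71045150}$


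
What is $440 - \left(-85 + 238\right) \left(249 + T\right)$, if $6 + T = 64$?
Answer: $-46531$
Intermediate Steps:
$T = 58$ ($T = -6 + 64 = 58$)
$440 - \left(-85 + 238\right) \left(249 + T\right) = 440 - \left(-85 + 238\right) \left(249 + 58\right) = 440 - 153 \cdot 307 = 440 - 46971 = -46531$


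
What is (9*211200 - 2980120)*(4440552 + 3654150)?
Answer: -8736773762640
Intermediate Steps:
(9*211200 - 2980120)*(4440552 + 3654150) = (1900800 - 2980120)*8094702 = -1079320*8094702 = -8736773762640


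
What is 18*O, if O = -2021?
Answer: -36378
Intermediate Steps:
18*O = 18*(-2021) = -36378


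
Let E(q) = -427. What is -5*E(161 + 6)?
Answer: 2135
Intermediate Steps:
-5*E(161 + 6) = -5*(-427) = 2135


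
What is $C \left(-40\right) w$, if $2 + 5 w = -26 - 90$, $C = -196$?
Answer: $-185024$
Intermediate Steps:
$w = - \frac{118}{5}$ ($w = - \frac{2}{5} + \frac{-26 - 90}{5} = - \frac{2}{5} + \frac{1}{5} \left(-116\right) = - \frac{2}{5} - \frac{116}{5} = - \frac{118}{5} \approx -23.6$)
$C \left(-40\right) w = \left(-196\right) \left(-40\right) \left(- \frac{118}{5}\right) = 7840 \left(- \frac{118}{5}\right) = -185024$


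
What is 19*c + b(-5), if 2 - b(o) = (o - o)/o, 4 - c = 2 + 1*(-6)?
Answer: 154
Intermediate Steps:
c = 8 (c = 4 - (2 + 1*(-6)) = 4 - (2 - 6) = 4 - 1*(-4) = 4 + 4 = 8)
b(o) = 2 (b(o) = 2 - (o - o)/o = 2 - 0/o = 2 - 1*0 = 2 + 0 = 2)
19*c + b(-5) = 19*8 + 2 = 152 + 2 = 154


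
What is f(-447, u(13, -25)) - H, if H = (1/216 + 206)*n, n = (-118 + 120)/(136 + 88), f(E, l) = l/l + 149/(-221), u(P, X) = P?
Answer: -8092013/5346432 ≈ -1.5135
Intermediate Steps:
f(E, l) = 72/221 (f(E, l) = 1 + 149*(-1/221) = 1 - 149/221 = 72/221)
n = 1/112 (n = 2/224 = 2*(1/224) = 1/112 ≈ 0.0089286)
H = 44497/24192 (H = (1/216 + 206)*(1/112) = (44497/216)*(1/112) = 44497/24192 ≈ 1.8393)
f(-447, u(13, -25)) - H = 72/221 - 1*44497/24192 = 72/221 - 44497/24192 = -8092013/5346432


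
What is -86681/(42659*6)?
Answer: -2989/8826 ≈ -0.33866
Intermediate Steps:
-86681/(42659*6) = -86681/255954 = -86681*1/255954 = -2989/8826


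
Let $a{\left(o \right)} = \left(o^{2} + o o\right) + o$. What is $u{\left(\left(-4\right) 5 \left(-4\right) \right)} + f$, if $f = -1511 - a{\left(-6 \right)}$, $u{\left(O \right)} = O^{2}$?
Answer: $4823$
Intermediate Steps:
$a{\left(o \right)} = o + 2 o^{2}$ ($a{\left(o \right)} = \left(o^{2} + o^{2}\right) + o = 2 o^{2} + o = o + 2 o^{2}$)
$f = -1577$ ($f = -1511 - - 6 \left(1 + 2 \left(-6\right)\right) = -1511 - - 6 \left(1 - 12\right) = -1511 - \left(-6\right) \left(-11\right) = -1511 - 66 = -1577$)
$u{\left(\left(-4\right) 5 \left(-4\right) \right)} + f = \left(\left(-4\right) 5 \left(-4\right)\right)^{2} - 1577 = \left(\left(-20\right) \left(-4\right)\right)^{2} - 1577 = 80^{2} - 1577 = 6400 - 1577 = 4823$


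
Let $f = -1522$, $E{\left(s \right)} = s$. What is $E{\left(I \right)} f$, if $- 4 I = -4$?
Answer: $-1522$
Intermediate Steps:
$I = 1$ ($I = \left(- \frac{1}{4}\right) \left(-4\right) = 1$)
$E{\left(I \right)} f = 1 \left(-1522\right) = -1522$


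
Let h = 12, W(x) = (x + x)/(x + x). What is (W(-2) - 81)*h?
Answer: -960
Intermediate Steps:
W(x) = 1 (W(x) = (2*x)/((2*x)) = (2*x)*(1/(2*x)) = 1)
(W(-2) - 81)*h = (1 - 81)*12 = -80*12 = -960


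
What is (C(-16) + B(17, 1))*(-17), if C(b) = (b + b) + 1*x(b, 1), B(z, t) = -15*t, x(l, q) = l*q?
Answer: 1071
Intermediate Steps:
C(b) = 3*b (C(b) = (b + b) + 1*(b*1) = 2*b + 1*b = 2*b + b = 3*b)
(C(-16) + B(17, 1))*(-17) = (3*(-16) - 15*1)*(-17) = (-48 - 15)*(-17) = -63*(-17) = 1071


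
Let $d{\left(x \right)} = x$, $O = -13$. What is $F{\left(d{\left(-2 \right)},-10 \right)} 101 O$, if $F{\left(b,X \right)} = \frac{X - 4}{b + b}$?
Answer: $- \frac{9191}{2} \approx -4595.5$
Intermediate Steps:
$F{\left(b,X \right)} = \frac{-4 + X}{2 b}$
$F{\left(d{\left(-2 \right)},-10 \right)} 101 O = \frac{-4 - 10}{2 \left(-2\right)} 101 \left(-13\right) = \frac{1}{2} \left(- \frac{1}{2}\right) \left(-14\right) 101 \left(-13\right) = \frac{7}{2} \cdot 101 \left(-13\right) = \frac{707}{2} \left(-13\right) = - \frac{9191}{2}$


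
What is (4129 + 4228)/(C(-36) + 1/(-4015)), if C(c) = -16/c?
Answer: 301980195/16051 ≈ 18814.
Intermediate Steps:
(4129 + 4228)/(C(-36) + 1/(-4015)) = (4129 + 4228)/(-16/(-36) + 1/(-4015)) = 8357/(-16*(-1/36) - 1/4015) = 8357/(4/9 - 1/4015) = 8357/(16051/36135) = 8357*(36135/16051) = 301980195/16051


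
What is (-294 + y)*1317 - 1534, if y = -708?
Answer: -1321168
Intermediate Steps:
(-294 + y)*1317 - 1534 = (-294 - 708)*1317 - 1534 = -1002*1317 - 1534 = -1319634 - 1534 = -1321168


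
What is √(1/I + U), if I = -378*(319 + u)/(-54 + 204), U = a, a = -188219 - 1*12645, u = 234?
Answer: I*√552834172759/1659 ≈ 448.18*I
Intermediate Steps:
a = -200864 (a = -188219 - 12645 = -200864)
U = -200864
I = -34839/25 (I = -378*(319 + 234)/(-54 + 204) = -209034/150 = -378*553/150 = -34839/25 ≈ -1393.6)
√(1/I + U) = √(1/(-34839/25) - 200864) = √(-25/34839 - 200864) = √(-6997900921/34839) = I*√552834172759/1659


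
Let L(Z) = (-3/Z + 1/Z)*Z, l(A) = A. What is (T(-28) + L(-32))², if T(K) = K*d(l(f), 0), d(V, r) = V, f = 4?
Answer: 12996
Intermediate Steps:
L(Z) = -2 (L(Z) = (-3/Z + 1/Z)*Z = (-2/Z)*Z = -2)
T(K) = 4*K (T(K) = K*4 = 4*K)
(T(-28) + L(-32))² = (4*(-28) - 2)² = (-112 - 2)² = (-114)² = 12996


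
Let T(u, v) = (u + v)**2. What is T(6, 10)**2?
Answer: 65536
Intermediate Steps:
T(6, 10)**2 = ((6 + 10)**2)**2 = (16**2)**2 = 256**2 = 65536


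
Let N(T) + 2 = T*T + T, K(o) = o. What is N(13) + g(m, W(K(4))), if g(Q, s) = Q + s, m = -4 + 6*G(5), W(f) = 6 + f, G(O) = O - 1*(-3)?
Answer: 234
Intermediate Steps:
N(T) = -2 + T + T**2 (N(T) = -2 + (T*T + T) = -2 + (T**2 + T) = -2 + (T + T**2) = -2 + T + T**2)
G(O) = 3 + O (G(O) = O + 3 = 3 + O)
m = 44 (m = -4 + 6*(3 + 5) = -4 + 6*8 = -4 + 48 = 44)
N(13) + g(m, W(K(4))) = (-2 + 13 + 13**2) + (44 + (6 + 4)) = (-2 + 13 + 169) + (44 + 10) = 180 + 54 = 234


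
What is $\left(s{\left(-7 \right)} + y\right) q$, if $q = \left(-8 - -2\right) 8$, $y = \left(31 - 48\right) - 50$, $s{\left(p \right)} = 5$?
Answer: $2976$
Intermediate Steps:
$y = -67$ ($y = -17 - 50 = -67$)
$q = -48$ ($q = \left(-8 + 2\right) 8 = \left(-6\right) 8 = -48$)
$\left(s{\left(-7 \right)} + y\right) q = \left(5 - 67\right) \left(-48\right) = \left(-62\right) \left(-48\right) = 2976$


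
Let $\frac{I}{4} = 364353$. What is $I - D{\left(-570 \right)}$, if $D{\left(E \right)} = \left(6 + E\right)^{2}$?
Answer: $1139316$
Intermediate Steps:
$I = 1457412$ ($I = 4 \cdot 364353 = 1457412$)
$I - D{\left(-570 \right)} = 1457412 - \left(6 - 570\right)^{2} = 1457412 - \left(-564\right)^{2} = 1457412 - 318096 = 1139316$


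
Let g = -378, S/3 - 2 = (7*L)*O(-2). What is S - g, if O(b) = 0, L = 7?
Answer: 384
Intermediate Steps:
S = 6 (S = 6 + 3*((7*7)*0) = 6 + 3*(49*0) = 6 + 3*0 = 6 + 0 = 6)
S - g = 6 - 1*(-378) = 6 + 378 = 384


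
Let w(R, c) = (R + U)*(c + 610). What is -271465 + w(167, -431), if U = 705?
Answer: -115377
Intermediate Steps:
w(R, c) = (610 + c)*(705 + R) (w(R, c) = (R + 705)*(c + 610) = (705 + R)*(610 + c) = (610 + c)*(705 + R))
-271465 + w(167, -431) = -271465 + (430050 + 610*167 + 705*(-431) + 167*(-431)) = -271465 + (430050 + 101870 - 303855 - 71977) = -271465 + 156088 = -115377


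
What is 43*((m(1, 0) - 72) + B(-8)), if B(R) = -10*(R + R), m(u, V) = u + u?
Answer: 3870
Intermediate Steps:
m(u, V) = 2*u
B(R) = -20*R
43*((m(1, 0) - 72) + B(-8)) = 43*((2*1 - 72) - 20*(-8)) = 43*((2 - 72) + 160) = 43*(-70 + 160) = 43*90 = 3870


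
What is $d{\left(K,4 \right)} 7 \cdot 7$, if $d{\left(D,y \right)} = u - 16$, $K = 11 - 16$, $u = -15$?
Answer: $-1519$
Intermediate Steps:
$K = -5$
$d{\left(D,y \right)} = -31$ ($d{\left(D,y \right)} = -15 - 16 = -31$)
$d{\left(K,4 \right)} 7 \cdot 7 = - 31 \cdot 7 \cdot 7 = \left(-31\right) 49 = -1519$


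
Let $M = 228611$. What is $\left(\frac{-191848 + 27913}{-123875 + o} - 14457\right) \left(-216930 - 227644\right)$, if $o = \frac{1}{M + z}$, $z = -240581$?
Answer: $\frac{9529284704227819518}{1482783751} \approx 6.4266 \cdot 10^{9}$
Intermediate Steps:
$o = - \frac{1}{11970}$ ($o = \frac{1}{228611 - 240581} = \frac{1}{-11970} = - \frac{1}{11970} \approx -8.3542 \cdot 10^{-5}$)
$\left(\frac{-191848 + 27913}{-123875 + o} - 14457\right) \left(-216930 - 227644\right) = \left(\frac{-191848 + 27913}{-123875 - \frac{1}{11970}} - 14457\right) \left(-216930 - 227644\right) = \left(- \frac{163935}{- \frac{1482783751}{11970}} - 14457\right) \left(-444574\right) = \left(\left(-163935\right) \left(- \frac{11970}{1482783751}\right) - 14457\right) \left(-444574\right) = \left(\frac{1962301950}{1482783751} - 14457\right) \left(-444574\right) = \left(- \frac{21434642386257}{1482783751}\right) \left(-444574\right) = \frac{9529284704227819518}{1482783751}$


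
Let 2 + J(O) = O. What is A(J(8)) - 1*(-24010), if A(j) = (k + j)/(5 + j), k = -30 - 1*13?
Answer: 264073/11 ≈ 24007.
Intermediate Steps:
J(O) = -2 + O
k = -43 (k = -30 - 13 = -43)
A(j) = (-43 + j)/(5 + j)
A(J(8)) - 1*(-24010) = (-43 + (-2 + 8))/(5 + (-2 + 8)) - 1*(-24010) = (-43 + 6)/(5 + 6) + 24010 = -37/11 + 24010 = 264073/11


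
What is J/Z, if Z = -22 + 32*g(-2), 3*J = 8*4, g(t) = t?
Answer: -16/129 ≈ -0.12403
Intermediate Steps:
J = 32/3 (J = (8*4)/3 = (⅓)*32 = 32/3 ≈ 10.667)
Z = -86 (Z = -22 + 32*(-2) = -22 - 64 = -86)
J/Z = (32/3)/(-86) = (32/3)*(-1/86) = -16/129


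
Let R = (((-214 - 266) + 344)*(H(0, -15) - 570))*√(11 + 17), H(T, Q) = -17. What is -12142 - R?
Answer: -12142 - 159664*√7 ≈ -4.3457e+5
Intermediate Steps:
R = 159664*√7 (R = (((-214 - 266) + 344)*(-17 - 570))*√(11 + 17) = ((-480 + 344)*(-587))*√28 = (-136*(-587))*(2*√7) = 79832*(2*√7) = 159664*√7 ≈ 4.2243e+5)
-12142 - R = -12142 - 159664*√7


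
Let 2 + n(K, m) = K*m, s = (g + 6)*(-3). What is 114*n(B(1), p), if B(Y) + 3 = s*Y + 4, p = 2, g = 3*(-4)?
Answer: 4104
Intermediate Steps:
g = -12
s = 18 (s = (-12 + 6)*(-3) = -6*(-3) = 18)
B(Y) = 1 + 18*Y (B(Y) = -3 + (18*Y + 4) = -3 + (4 + 18*Y) = 1 + 18*Y)
n(K, m) = -2 + K*m
114*n(B(1), p) = 114*(-2 + (1 + 18*1)*2) = 114*(-2 + (1 + 18)*2) = 114*(-2 + 19*2) = 114*(-2 + 38) = 114*36 = 4104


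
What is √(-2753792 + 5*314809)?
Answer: 3*I*√131083 ≈ 1086.2*I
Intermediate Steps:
√(-2753792 + 5*314809) = √(-2753792 + 1574045) = √(-1179747) = 3*I*√131083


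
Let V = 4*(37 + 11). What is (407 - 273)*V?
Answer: 25728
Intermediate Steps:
V = 192 (V = 4*48 = 192)
(407 - 273)*V = (407 - 273)*192 = 134*192 = 25728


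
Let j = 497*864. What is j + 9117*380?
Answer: 3893868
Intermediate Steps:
j = 429408
j + 9117*380 = 429408 + 9117*380 = 429408 + 3464460 = 3893868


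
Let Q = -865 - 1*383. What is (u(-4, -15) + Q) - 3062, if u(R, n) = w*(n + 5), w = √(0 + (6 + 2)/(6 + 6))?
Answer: -4310 - 10*√6/3 ≈ -4318.2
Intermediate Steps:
Q = -1248 (Q = -865 - 383 = -1248)
w = √6/3 (w = √(0 + 8/12) = √(0 + 8*(1/12)) = √(0 + ⅔) = √(⅔) = √6/3 ≈ 0.81650)
u(R, n) = √6*(5 + n)/3 (u(R, n) = (√6/3)*(n + 5) = (√6/3)*(5 + n) = √6*(5 + n)/3)
(u(-4, -15) + Q) - 3062 = (√6*(5 - 15)/3 - 1248) - 3062 = ((⅓)*√6*(-10) - 1248) - 3062 = (-10*√6/3 - 1248) - 3062 = (-1248 - 10*√6/3) - 3062 = -4310 - 10*√6/3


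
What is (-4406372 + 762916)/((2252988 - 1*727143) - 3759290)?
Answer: 3643456/2233445 ≈ 1.6313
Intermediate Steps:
(-4406372 + 762916)/((2252988 - 1*727143) - 3759290) = -3643456/((2252988 - 727143) - 3759290) = -3643456/(1525845 - 3759290) = -3643456/(-2233445) = -3643456*(-1/2233445) = 3643456/2233445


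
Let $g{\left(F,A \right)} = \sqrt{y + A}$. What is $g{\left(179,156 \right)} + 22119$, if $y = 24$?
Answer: $22119 + 6 \sqrt{5} \approx 22132.0$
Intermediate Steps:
$g{\left(F,A \right)} = \sqrt{24 + A}$
$g{\left(179,156 \right)} + 22119 = \sqrt{24 + 156} + 22119 = \sqrt{180} + 22119 = 6 \sqrt{5} + 22119 = 22119 + 6 \sqrt{5}$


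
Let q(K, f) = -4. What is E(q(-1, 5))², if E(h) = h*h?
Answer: 256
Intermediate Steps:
E(h) = h²
E(q(-1, 5))² = ((-4)²)² = 16² = 256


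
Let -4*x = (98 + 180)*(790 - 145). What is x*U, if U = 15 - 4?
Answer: -986205/2 ≈ -4.9310e+5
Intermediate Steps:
U = 11
x = -89655/2 (x = -(98 + 180)*(790 - 145)/4 = -139*645/2 = -¼*179310 = -89655/2 ≈ -44828.)
x*U = -89655/2*11 = -986205/2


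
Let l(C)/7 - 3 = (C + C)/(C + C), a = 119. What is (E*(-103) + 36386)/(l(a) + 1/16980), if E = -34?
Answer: 677298240/475441 ≈ 1424.6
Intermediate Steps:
l(C) = 28 (l(C) = 21 + 7*((C + C)/(C + C)) = 21 + 7*((2*C)/((2*C))) = 21 + 7*((2*C)*(1/(2*C))) = 21 + 7*1 = 21 + 7 = 28)
(E*(-103) + 36386)/(l(a) + 1/16980) = (-34*(-103) + 36386)/(28 + 1/16980) = (3502 + 36386)/(28 + 1/16980) = 39888/(475441/16980) = 39888*(16980/475441) = 677298240/475441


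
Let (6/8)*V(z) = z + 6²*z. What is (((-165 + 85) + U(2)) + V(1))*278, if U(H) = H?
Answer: -23908/3 ≈ -7969.3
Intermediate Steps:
V(z) = 148*z/3 (V(z) = 4*(z + 6²*z)/3 = 4*(z + 36*z)/3 = 4*(37*z)/3 = 148*z/3)
(((-165 + 85) + U(2)) + V(1))*278 = (((-165 + 85) + 2) + (148/3)*1)*278 = ((-80 + 2) + 148/3)*278 = (-78 + 148/3)*278 = -86/3*278 = -23908/3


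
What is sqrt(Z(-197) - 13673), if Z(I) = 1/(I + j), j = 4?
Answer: 3*I*sqrt(56589530)/193 ≈ 116.93*I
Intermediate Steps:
Z(I) = 1/(4 + I) (Z(I) = 1/(I + 4) = 1/(4 + I))
sqrt(Z(-197) - 13673) = sqrt(1/(4 - 197) - 13673) = sqrt(1/(-193) - 13673) = sqrt(-1/193 - 13673) = sqrt(-2638890/193) = 3*I*sqrt(56589530)/193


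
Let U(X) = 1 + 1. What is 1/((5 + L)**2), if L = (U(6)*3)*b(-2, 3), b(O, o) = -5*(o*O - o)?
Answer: 1/75625 ≈ 1.3223e-5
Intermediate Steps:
U(X) = 2
b(O, o) = 5*o - 5*O*o (b(O, o) = -5*(O*o - o) = -5*(-o + O*o) = 5*o - 5*O*o)
L = 270 (L = (2*3)*(5*3*(1 - 1*(-2))) = 6*(5*3*(1 + 2)) = 6*(5*3*3) = 6*45 = 270)
1/((5 + L)**2) = 1/((5 + 270)**2) = 1/(275**2) = 1/75625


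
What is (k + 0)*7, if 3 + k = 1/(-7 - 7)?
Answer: -43/2 ≈ -21.500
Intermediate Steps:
k = -43/14 (k = -3 + 1/(-7 - 7) = -3 + 1/(-14) = -3 - 1/14 = -43/14 ≈ -3.0714)
(k + 0)*7 = (-43/14 + 0)*7 = -43/14*7 = -43/2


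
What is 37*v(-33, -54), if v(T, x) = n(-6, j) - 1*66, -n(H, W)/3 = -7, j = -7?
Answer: -1665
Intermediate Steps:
n(H, W) = 21 (n(H, W) = -3*(-7) = 21)
v(T, x) = -45 (v(T, x) = 21 - 1*66 = 21 - 66 = -45)
37*v(-33, -54) = 37*(-45) = -1665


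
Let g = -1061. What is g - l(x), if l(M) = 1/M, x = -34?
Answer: -36073/34 ≈ -1061.0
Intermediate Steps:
g - l(x) = -1061 - 1/(-34) = -1061 - 1*(-1/34) = -1061 + 1/34 = -36073/34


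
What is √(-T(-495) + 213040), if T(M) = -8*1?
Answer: 6*√5918 ≈ 461.57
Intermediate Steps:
T(M) = -8
√(-T(-495) + 213040) = √(-1*(-8) + 213040) = √(8 + 213040) = √213048 = 6*√5918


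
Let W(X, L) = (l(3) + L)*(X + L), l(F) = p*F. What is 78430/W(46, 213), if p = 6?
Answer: 7130/5439 ≈ 1.3109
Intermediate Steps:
l(F) = 6*F
W(X, L) = (18 + L)*(L + X) (W(X, L) = (6*3 + L)*(X + L) = (18 + L)*(L + X))
78430/W(46, 213) = 78430/(213² + 18*213 + 18*46 + 213*46) = 78430/(45369 + 3834 + 828 + 9798) = 78430/59829 = 78430*(1/59829) = 7130/5439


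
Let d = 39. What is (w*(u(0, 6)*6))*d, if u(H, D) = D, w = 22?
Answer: 30888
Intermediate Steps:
(w*(u(0, 6)*6))*d = (22*(6*6))*39 = (22*36)*39 = 792*39 = 30888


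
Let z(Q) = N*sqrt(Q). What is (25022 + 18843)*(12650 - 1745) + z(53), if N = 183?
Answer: 478347825 + 183*sqrt(53) ≈ 4.7835e+8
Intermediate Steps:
z(Q) = 183*sqrt(Q)
(25022 + 18843)*(12650 - 1745) + z(53) = (25022 + 18843)*(12650 - 1745) + 183*sqrt(53) = 43865*10905 + 183*sqrt(53) = 478347825 + 183*sqrt(53)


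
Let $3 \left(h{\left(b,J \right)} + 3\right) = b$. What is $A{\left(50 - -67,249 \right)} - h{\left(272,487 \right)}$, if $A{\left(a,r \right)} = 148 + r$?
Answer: $\frac{928}{3} \approx 309.33$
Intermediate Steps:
$h{\left(b,J \right)} = -3 + \frac{b}{3}$
$A{\left(50 - -67,249 \right)} - h{\left(272,487 \right)} = \left(148 + 249\right) - \left(-3 + \frac{1}{3} \cdot 272\right) = 397 - \left(-3 + \frac{272}{3}\right) = 397 - \frac{263}{3} = \frac{928}{3}$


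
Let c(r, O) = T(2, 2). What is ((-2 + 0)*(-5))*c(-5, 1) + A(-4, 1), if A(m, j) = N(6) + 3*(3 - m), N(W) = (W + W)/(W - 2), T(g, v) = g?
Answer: 44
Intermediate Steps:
c(r, O) = 2
N(W) = 2*W/(-2 + W) (N(W) = (2*W)/(-2 + W) = 2*W/(-2 + W))
A(m, j) = 12 - 3*m (A(m, j) = 2*6/(-2 + 6) + 3*(3 - m) = 2*6/4 + (9 - 3*m) = 2*6*(¼) + (9 - 3*m) = 3 + (9 - 3*m) = 12 - 3*m)
((-2 + 0)*(-5))*c(-5, 1) + A(-4, 1) = ((-2 + 0)*(-5))*2 + (12 - 3*(-4)) = -2*(-5)*2 + (12 + 12) = 10*2 + 24 = 20 + 24 = 44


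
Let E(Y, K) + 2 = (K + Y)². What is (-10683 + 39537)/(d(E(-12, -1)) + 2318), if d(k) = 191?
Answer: 28854/2509 ≈ 11.500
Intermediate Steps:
E(Y, K) = -2 + (K + Y)²
(-10683 + 39537)/(d(E(-12, -1)) + 2318) = (-10683 + 39537)/(191 + 2318) = 28854/2509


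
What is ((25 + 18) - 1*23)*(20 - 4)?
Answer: 320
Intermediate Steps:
((25 + 18) - 1*23)*(20 - 4) = (43 - 23)*16 = 20*16 = 320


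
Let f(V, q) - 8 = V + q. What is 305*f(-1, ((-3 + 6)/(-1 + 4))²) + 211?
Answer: 2651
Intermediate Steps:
f(V, q) = 8 + V + q (f(V, q) = 8 + (V + q) = 8 + V + q)
305*f(-1, ((-3 + 6)/(-1 + 4))²) + 211 = 305*(8 - 1 + ((-3 + 6)/(-1 + 4))²) + 211 = 305*(8 - 1 + (3/3)²) + 211 = 305*(8 - 1 + (3*(⅓))²) + 211 = 305*(8 - 1 + 1²) + 211 = 305*(8 - 1 + 1) + 211 = 305*8 + 211 = 2440 + 211 = 2651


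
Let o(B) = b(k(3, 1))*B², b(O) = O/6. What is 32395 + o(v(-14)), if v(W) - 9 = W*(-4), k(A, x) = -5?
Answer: 173245/6 ≈ 28874.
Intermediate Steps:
b(O) = O/6 (b(O) = O*(⅙) = O/6)
v(W) = 9 - 4*W (v(W) = 9 + W*(-4) = 9 - 4*W)
o(B) = -5*B²/6 (o(B) = ((⅙)*(-5))*B² = -5*B²/6)
32395 + o(v(-14)) = 32395 - 5*(9 - 4*(-14))²/6 = 32395 - 5*(9 + 56)²/6 = 32395 - ⅚*65² = 32395 - ⅚*4225 = 32395 - 21125/6 = 173245/6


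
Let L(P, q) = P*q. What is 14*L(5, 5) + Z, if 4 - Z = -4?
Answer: 358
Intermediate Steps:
Z = 8 (Z = 4 - 1*(-4) = 4 + 4 = 8)
14*L(5, 5) + Z = 14*(5*5) + 8 = 14*25 + 8 = 350 + 8 = 358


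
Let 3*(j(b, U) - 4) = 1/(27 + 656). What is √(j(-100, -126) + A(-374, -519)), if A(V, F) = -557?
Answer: 2*I*√580428426/2049 ≈ 23.516*I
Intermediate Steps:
j(b, U) = 8197/2049 (j(b, U) = 4 + 1/(3*(27 + 656)) = 4 + (⅓)/683 = 4 + (⅓)*(1/683) = 4 + 1/2049 = 8197/2049)
√(j(-100, -126) + A(-374, -519)) = √(8197/2049 - 557) = √(-1133096/2049) = 2*I*√580428426/2049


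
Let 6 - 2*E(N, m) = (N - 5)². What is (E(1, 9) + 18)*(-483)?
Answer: -6279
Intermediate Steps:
E(N, m) = 3 - (-5 + N)²/2 (E(N, m) = 3 - (N - 5)²/2 = 3 - (-5 + N)²/2)
(E(1, 9) + 18)*(-483) = ((3 - (-5 + 1)²/2) + 18)*(-483) = ((3 - ½*(-4)²) + 18)*(-483) = ((3 - ½*16) + 18)*(-483) = ((3 - 8) + 18)*(-483) = (-5 + 18)*(-483) = 13*(-483) = -6279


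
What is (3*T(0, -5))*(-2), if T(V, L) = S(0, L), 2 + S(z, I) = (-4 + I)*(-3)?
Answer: -150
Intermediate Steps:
S(z, I) = 10 - 3*I (S(z, I) = -2 + (-4 + I)*(-3) = -2 + (12 - 3*I) = 10 - 3*I)
T(V, L) = 10 - 3*L
(3*T(0, -5))*(-2) = (3*(10 - 3*(-5)))*(-2) = (3*(10 + 15))*(-2) = (3*25)*(-2) = 75*(-2) = -150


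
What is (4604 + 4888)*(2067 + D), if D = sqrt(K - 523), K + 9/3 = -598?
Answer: 19619964 + 18984*I*sqrt(281) ≈ 1.962e+7 + 3.1823e+5*I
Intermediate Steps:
K = -601 (K = -3 - 598 = -601)
D = 2*I*sqrt(281) (D = sqrt(-601 - 523) = sqrt(-1124) = 2*I*sqrt(281) ≈ 33.526*I)
(4604 + 4888)*(2067 + D) = (4604 + 4888)*(2067 + 2*I*sqrt(281)) = 9492*(2067 + 2*I*sqrt(281)) = 19619964 + 18984*I*sqrt(281)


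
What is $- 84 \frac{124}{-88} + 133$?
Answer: $\frac{2765}{11} \approx 251.36$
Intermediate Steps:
$- 84 \frac{124}{-88} + 133 = - 84 \cdot 124 \left(- \frac{1}{88}\right) + 133 = \left(-84\right) \left(- \frac{31}{22}\right) + 133 = \frac{1302}{11} + 133 = \frac{2765}{11}$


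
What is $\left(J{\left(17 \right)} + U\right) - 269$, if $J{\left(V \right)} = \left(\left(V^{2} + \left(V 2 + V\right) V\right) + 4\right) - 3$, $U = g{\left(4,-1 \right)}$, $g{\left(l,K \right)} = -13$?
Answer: $875$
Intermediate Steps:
$U = -13$
$J{\left(V \right)} = 1 + 4 V^{2}$ ($J{\left(V \right)} = \left(\left(V^{2} + \left(2 V + V\right) V\right) + 4\right) - 3 = \left(\left(V^{2} + 3 V V\right) + 4\right) - 3 = \left(\left(V^{2} + 3 V^{2}\right) + 4\right) - 3 = \left(4 V^{2} + 4\right) - 3 = \left(4 + 4 V^{2}\right) - 3 = 1 + 4 V^{2}$)
$\left(J{\left(17 \right)} + U\right) - 269 = \left(\left(1 + 4 \cdot 17^{2}\right) - 13\right) - 269 = \left(\left(1 + 4 \cdot 289\right) - 13\right) - 269 = \left(\left(1 + 1156\right) - 13\right) - 269 = \left(1157 - 13\right) - 269 = 1144 - 269 = 875$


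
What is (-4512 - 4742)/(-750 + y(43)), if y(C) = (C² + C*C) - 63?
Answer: -9254/2885 ≈ -3.2076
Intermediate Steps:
y(C) = -63 + 2*C² (y(C) = (C² + C²) - 63 = 2*C² - 63 = -63 + 2*C²)
(-4512 - 4742)/(-750 + y(43)) = (-4512 - 4742)/(-750 + (-63 + 2*43²)) = -9254/(-750 + (-63 + 2*1849)) = -9254/(-750 + (-63 + 3698)) = -9254/(-750 + 3635) = -9254/2885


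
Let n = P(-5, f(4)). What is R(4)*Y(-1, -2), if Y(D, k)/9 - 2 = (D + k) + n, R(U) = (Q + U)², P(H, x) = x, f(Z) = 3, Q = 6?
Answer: 1800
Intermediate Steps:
n = 3
R(U) = (6 + U)²
Y(D, k) = 45 + 9*D + 9*k (Y(D, k) = 18 + 9*((D + k) + 3) = 18 + 9*(3 + D + k) = 18 + (27 + 9*D + 9*k) = 45 + 9*D + 9*k)
R(4)*Y(-1, -2) = (6 + 4)²*(45 + 9*(-1) + 9*(-2)) = 10²*(45 - 9 - 18) = 100*18 = 1800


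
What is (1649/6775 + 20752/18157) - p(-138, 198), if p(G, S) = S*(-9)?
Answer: 809523633/453925 ≈ 1783.4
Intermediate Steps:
p(G, S) = -9*S
(1649/6775 + 20752/18157) - p(-138, 198) = (1649/6775 + 20752/18157) - (-9)*198 = (1649*(1/6775) + 20752*(1/18157)) - 1*(-1782) = (1649/6775 + 20752/18157) + 1782 = 629283/453925 + 1782 = 809523633/453925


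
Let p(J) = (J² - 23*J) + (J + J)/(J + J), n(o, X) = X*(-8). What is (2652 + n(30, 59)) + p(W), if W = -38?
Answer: 4499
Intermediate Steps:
n(o, X) = -8*X
p(J) = 1 + J² - 23*J (p(J) = (J² - 23*J) + (2*J)/((2*J)) = (J² - 23*J) + (2*J)*(1/(2*J)) = (J² - 23*J) + 1 = 1 + J² - 23*J)
(2652 + n(30, 59)) + p(W) = (2652 - 8*59) + (1 + (-38)² - 23*(-38)) = (2652 - 472) + (1 + 1444 + 874) = 2180 + 2319 = 4499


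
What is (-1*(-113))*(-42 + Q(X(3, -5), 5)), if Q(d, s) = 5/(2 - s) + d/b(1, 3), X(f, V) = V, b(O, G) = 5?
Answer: -15142/3 ≈ -5047.3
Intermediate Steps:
Q(d, s) = 5/(2 - s) + d/5
(-1*(-113))*(-42 + Q(X(3, -5), 5)) = (-1*(-113))*(-42 + (-25 - 2*(-5) - 5*5)/(5*(-2 + 5))) = 113*(-42 + (⅕)*(-25 + 10 - 25)/3) = 113*(-42 + (⅕)*(⅓)*(-40)) = 113*(-42 - 8/3) = 113*(-134/3) = -15142/3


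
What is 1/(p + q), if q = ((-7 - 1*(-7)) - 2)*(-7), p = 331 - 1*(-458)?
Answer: 1/803 ≈ 0.0012453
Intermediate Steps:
p = 789 (p = 331 + 458 = 789)
q = 14 (q = ((-7 + 7) - 2)*(-7) = (0 - 2)*(-7) = -2*(-7) = 14)
1/(p + q) = 1/(789 + 14) = 1/803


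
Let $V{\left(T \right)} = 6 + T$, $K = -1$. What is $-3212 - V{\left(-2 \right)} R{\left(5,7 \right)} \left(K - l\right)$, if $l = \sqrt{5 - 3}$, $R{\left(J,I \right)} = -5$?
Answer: $-3232 - 20 \sqrt{2} \approx -3260.3$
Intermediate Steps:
$l = \sqrt{2} \approx 1.4142$
$-3212 - V{\left(-2 \right)} R{\left(5,7 \right)} \left(K - l\right) = -3212 - \left(6 - 2\right) \left(-5\right) \left(-1 - \sqrt{2}\right) = -3212 - 4 \left(-5\right) \left(-1 - \sqrt{2}\right) = -3212 - - 20 \left(-1 - \sqrt{2}\right) = -3212 - \left(20 + 20 \sqrt{2}\right) = -3232 - 20 \sqrt{2}$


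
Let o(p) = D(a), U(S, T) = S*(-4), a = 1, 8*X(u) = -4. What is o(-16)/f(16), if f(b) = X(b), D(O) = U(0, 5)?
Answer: 0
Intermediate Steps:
X(u) = -1/2 (X(u) = (1/8)*(-4) = -1/2)
U(S, T) = -4*S
D(O) = 0 (D(O) = -4*0 = 0)
o(p) = 0
f(b) = -1/2
o(-16)/f(16) = 0/(-1/2) = 0*(-2) = 0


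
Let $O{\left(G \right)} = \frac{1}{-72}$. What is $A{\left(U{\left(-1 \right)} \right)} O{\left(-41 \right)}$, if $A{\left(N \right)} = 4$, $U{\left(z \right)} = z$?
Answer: $- \frac{1}{18} \approx -0.055556$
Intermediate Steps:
$O{\left(G \right)} = - \frac{1}{72}$
$A{\left(U{\left(-1 \right)} \right)} O{\left(-41 \right)} = 4 \left(- \frac{1}{72}\right) = - \frac{1}{18}$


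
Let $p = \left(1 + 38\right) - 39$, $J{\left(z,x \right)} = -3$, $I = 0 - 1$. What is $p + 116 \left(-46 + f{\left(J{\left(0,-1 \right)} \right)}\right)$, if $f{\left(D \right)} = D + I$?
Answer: $-5800$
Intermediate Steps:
$I = -1$ ($I = 0 - 1 = -1$)
$f{\left(D \right)} = -1 + D$ ($f{\left(D \right)} = D - 1 = -1 + D$)
$p = 0$ ($p = 39 - 39 = 0$)
$p + 116 \left(-46 + f{\left(J{\left(0,-1 \right)} \right)}\right) = 0 + 116 \left(-46 - 4\right) = 0 + 116 \left(-50\right) = 0 - 5800 = -5800$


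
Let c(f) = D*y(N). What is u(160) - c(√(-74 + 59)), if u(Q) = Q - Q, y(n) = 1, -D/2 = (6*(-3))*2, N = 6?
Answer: -72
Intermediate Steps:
D = 72 (D = -2*6*(-3)*2 = -(-36)*2 = -2*(-36) = 72)
u(Q) = 0
c(f) = 72 (c(f) = 72*1 = 72)
u(160) - c(√(-74 + 59)) = 0 - 1*72 = 0 - 72 = -72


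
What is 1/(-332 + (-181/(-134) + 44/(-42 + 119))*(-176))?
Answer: -469/314372 ≈ -0.0014919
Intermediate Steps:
1/(-332 + (-181/(-134) + 44/(-42 + 119))*(-176)) = 1/(-332 + (-181*(-1/134) + 44/77)*(-176)) = 1/(-332 + (181/134 + 44*(1/77))*(-176)) = 1/(-332 + (181/134 + 4/7)*(-176)) = 1/(-332 + (1803/938)*(-176)) = 1/(-332 - 158664/469) = 1/(-314372/469) = -469/314372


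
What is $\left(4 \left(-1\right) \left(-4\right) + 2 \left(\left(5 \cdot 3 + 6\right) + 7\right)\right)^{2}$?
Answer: $5184$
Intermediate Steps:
$\left(4 \left(-1\right) \left(-4\right) + 2 \left(\left(5 \cdot 3 + 6\right) + 7\right)\right)^{2} = \left(\left(-4\right) \left(-4\right) + 2 \left(\left(15 + 6\right) + 7\right)\right)^{2} = \left(16 + 2 \left(21 + 7\right)\right)^{2} = \left(16 + 2 \cdot 28\right)^{2} = \left(16 + 56\right)^{2} = 72^{2} = 5184$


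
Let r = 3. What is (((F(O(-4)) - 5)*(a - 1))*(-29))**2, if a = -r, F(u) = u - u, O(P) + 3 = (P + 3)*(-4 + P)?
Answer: 336400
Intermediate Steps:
O(P) = -3 + (-4 + P)*(3 + P) (O(P) = -3 + (P + 3)*(-4 + P) = -3 + (3 + P)*(-4 + P) = -3 + (-4 + P)*(3 + P))
F(u) = 0
a = -3 (a = -1*3 = -3)
(((F(O(-4)) - 5)*(a - 1))*(-29))**2 = (((0 - 5)*(-3 - 1))*(-29))**2 = (-5*(-4)*(-29))**2 = (20*(-29))**2 = (-580)**2 = 336400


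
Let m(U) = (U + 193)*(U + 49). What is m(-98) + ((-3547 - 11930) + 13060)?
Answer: -7072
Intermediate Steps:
m(U) = (49 + U)*(193 + U) (m(U) = (193 + U)*(49 + U) = (49 + U)*(193 + U))
m(-98) + ((-3547 - 11930) + 13060) = (9457 + (-98)**2 + 242*(-98)) + ((-3547 - 11930) + 13060) = (9457 + 9604 - 23716) + (-15477 + 13060) = -4655 - 2417 = -7072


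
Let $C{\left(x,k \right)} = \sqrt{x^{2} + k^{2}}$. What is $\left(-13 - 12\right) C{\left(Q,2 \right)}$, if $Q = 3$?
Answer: $- 25 \sqrt{13} \approx -90.139$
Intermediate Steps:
$C{\left(x,k \right)} = \sqrt{k^{2} + x^{2}}$
$\left(-13 - 12\right) C{\left(Q,2 \right)} = \left(-13 - 12\right) \sqrt{2^{2} + 3^{2}} = - 25 \sqrt{4 + 9} = - 25 \sqrt{13}$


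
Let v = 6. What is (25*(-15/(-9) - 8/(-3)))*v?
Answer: 650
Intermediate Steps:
(25*(-15/(-9) - 8/(-3)))*v = (25*(-15/(-9) - 8/(-3)))*6 = (25*(-15*(-⅑) - 8*(-⅓)))*6 = (25*(5/3 + 8/3))*6 = (25*(13/3))*6 = (325/3)*6 = 650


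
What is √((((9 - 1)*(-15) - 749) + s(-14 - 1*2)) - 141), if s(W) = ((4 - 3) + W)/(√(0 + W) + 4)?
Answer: √(-16190 + 30*I)/4 ≈ 0.029472 + 31.81*I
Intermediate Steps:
s(W) = (1 + W)/(4 + √W) (s(W) = (1 + W)/(√W + 4) = (1 + W)/(4 + √W))
√((((9 - 1)*(-15) - 749) + s(-14 - 1*2)) - 141) = √((((9 - 1)*(-15) - 749) + (1 + (-14 - 1*2))/(4 + √(-14 - 1*2))) - 141) = √(((8*(-15) - 749) + (1 + (-14 - 2))/(4 + √(-14 - 2))) - 141) = √(((-120 - 749) + (1 - 16)/(4 + √(-16))) - 141) = √((-869 - 15/(4 + 4*I)) - 141) = √((-869 + ((4 - 4*I)/32)*(-15)) - 141) = √((-869 - 15*(4 - 4*I)/32) - 141) = √(-1010 - 15*(4 - 4*I)/32)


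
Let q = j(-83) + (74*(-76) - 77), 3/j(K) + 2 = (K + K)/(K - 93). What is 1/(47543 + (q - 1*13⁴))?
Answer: 31/411623 ≈ 7.5312e-5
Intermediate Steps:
j(K) = 3/(-2 + 2*K/(-93 + K)) (j(K) = 3/(-2 + (K + K)/(K - 93)) = 3/(-2 + (2*K)/(-93 + K)) = 3/(-2 + 2*K/(-93 + K)))
q = -176819/31 (q = (-3/2 + (1/62)*(-83)) + (74*(-76) - 77) = (-3/2 - 83/62) + (-5624 - 77) = -88/31 - 5701 = -176819/31 ≈ -5703.8)
1/(47543 + (q - 1*13⁴)) = 1/(47543 + (-176819/31 - 1*13⁴)) = 1/(47543 + (-176819/31 - 1*28561)) = 1/(47543 + (-176819/31 - 28561)) = 1/(47543 - 1062210/31) = 1/(411623/31) = 31/411623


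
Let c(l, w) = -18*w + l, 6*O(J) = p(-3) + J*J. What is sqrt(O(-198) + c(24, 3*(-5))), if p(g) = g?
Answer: sqrt(27310)/2 ≈ 82.629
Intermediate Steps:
O(J) = -1/2 + J**2/6 (O(J) = (-3 + J*J)/6 = (-3 + J**2)/6 = -1/2 + J**2/6)
c(l, w) = l - 18*w
sqrt(O(-198) + c(24, 3*(-5))) = sqrt((-1/2 + (1/6)*(-198)**2) + (24 - 54*(-5))) = sqrt((-1/2 + (1/6)*39204) + (24 - 18*(-15))) = sqrt((-1/2 + 6534) + (24 + 270)) = sqrt(13067/2 + 294) = sqrt(13655/2) = sqrt(27310)/2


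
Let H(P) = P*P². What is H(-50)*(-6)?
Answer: 750000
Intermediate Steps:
H(P) = P³
H(-50)*(-6) = (-50)³*(-6) = -125000*(-6) = 750000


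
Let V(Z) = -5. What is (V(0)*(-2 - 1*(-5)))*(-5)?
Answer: 75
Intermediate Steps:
(V(0)*(-2 - 1*(-5)))*(-5) = -5*(-2 - 1*(-5))*(-5) = -5*(-2 + 5)*(-5) = -5*3*(-5) = -15*(-5) = 75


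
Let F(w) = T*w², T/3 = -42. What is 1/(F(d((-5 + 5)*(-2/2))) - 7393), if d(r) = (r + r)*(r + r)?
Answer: -1/7393 ≈ -0.00013526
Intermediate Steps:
T = -126 (T = 3*(-42) = -126)
d(r) = 4*r² (d(r) = (2*r)*(2*r) = 4*r²)
F(w) = -126*w²
1/(F(d((-5 + 5)*(-2/2))) - 7393) = 1/(-126*16*(-5 + 5)⁴ - 7393) = 1/(-126*(4*(0*(-2*½))²)² - 7393) = 1/(-126*(4*(0*(-1))²)² - 7393) = 1/(-126*(4*0²)² - 7393) = 1/(-126*(4*0)² - 7393) = 1/(-126*0² - 7393) = 1/(-126*0 - 7393) = 1/(0 - 7393) = 1/(-7393) = -1/7393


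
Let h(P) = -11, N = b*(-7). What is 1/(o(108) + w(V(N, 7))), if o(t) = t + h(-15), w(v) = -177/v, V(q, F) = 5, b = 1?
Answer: 5/308 ≈ 0.016234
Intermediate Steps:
N = -7 (N = 1*(-7) = -7)
o(t) = -11 + t (o(t) = t - 11 = -11 + t)
1/(o(108) + w(V(N, 7))) = 1/((-11 + 108) - 177/5) = 1/(97 - 177*⅕) = 1/(97 - 177/5) = 1/(308/5) = 5/308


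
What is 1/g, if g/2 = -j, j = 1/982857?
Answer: -982857/2 ≈ -4.9143e+5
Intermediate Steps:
j = 1/982857 ≈ 1.0174e-6
g = -2/982857 (g = 2*(-1*1/982857) = 2*(-1/982857) = -2/982857 ≈ -2.0349e-6)
1/g = 1/(-2/982857) = -982857/2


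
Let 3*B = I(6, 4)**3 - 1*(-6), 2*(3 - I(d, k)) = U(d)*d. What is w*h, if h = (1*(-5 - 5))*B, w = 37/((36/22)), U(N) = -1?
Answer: -150590/9 ≈ -16732.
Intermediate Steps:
I(d, k) = 3 + d/2 (I(d, k) = 3 - (-1)*d/2 = 3 + d/2)
w = 407/18 (w = 37/((36*(1/22))) = 37/(18/11) = 37*(11/18) = 407/18 ≈ 22.611)
B = 74 (B = ((3 + (1/2)*6)**3 - 1*(-6))/3 = ((3 + 3)**3 + 6)/3 = (6**3 + 6)/3 = (216 + 6)/3 = (1/3)*222 = 74)
h = -740 (h = (1*(-5 - 5))*74 = (1*(-10))*74 = -10*74 = -740)
w*h = (407/18)*(-740) = -150590/9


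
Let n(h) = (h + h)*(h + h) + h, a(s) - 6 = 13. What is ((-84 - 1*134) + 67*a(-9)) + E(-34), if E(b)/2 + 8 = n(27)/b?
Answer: 14720/17 ≈ 865.88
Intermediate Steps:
a(s) = 19 (a(s) = 6 + 13 = 19)
n(h) = h + 4*h**2 (n(h) = (2*h)*(2*h) + h = 4*h**2 + h = h + 4*h**2)
E(b) = -16 + 5886/b (E(b) = -16 + 2*((27*(1 + 4*27))/b) = -16 + 2*((27*(1 + 108))/b) = -16 + 2*((27*109)/b) = -16 + 2*(2943/b) = -16 + 5886/b)
((-84 - 1*134) + 67*a(-9)) + E(-34) = ((-84 - 1*134) + 67*19) + (-16 + 5886/(-34)) = ((-84 - 134) + 1273) + (-16 + 5886*(-1/34)) = (-218 + 1273) + (-16 - 2943/17) = 1055 - 3215/17 = 14720/17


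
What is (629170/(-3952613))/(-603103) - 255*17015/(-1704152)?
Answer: 10343034239033760515/4062413362448093128 ≈ 2.5460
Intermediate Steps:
(629170/(-3952613))/(-603103) - 255*17015/(-1704152) = (629170*(-1/3952613))*(-1/603103) - 4338825*(-1/1704152) = -629170/3952613*(-1/603103) + 4338825/1704152 = 629170/2383832758139 + 4338825/1704152 = 10343034239033760515/4062413362448093128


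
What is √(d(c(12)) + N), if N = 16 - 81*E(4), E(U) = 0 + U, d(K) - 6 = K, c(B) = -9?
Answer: I*√311 ≈ 17.635*I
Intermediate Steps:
d(K) = 6 + K
E(U) = U
N = -308 (N = 16 - 81*4 = 16 - 324 = -308)
√(d(c(12)) + N) = √((6 - 9) - 308) = √(-3 - 308) = √(-311) = I*√311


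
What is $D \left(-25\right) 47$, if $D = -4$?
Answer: $4700$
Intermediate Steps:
$D \left(-25\right) 47 = \left(-4\right) \left(-25\right) 47 = 100 \cdot 47 = 4700$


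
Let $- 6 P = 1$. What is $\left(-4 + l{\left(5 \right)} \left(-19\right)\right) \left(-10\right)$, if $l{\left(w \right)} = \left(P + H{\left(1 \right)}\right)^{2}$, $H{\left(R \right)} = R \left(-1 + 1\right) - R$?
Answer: $\frac{5375}{18} \approx 298.61$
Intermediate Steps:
$P = - \frac{1}{6}$ ($P = \left(- \frac{1}{6}\right) 1 = - \frac{1}{6} \approx -0.16667$)
$H{\left(R \right)} = - R$ ($H{\left(R \right)} = R 0 - R = 0 - R = - R$)
$l{\left(w \right)} = \frac{49}{36}$ ($l{\left(w \right)} = \left(- \frac{1}{6} - 1\right)^{2} = \left(- \frac{7}{6}\right)^{2} = \frac{49}{36}$)
$\left(-4 + l{\left(5 \right)} \left(-19\right)\right) \left(-10\right) = \left(-4 + \frac{49}{36} \left(-19\right)\right) \left(-10\right) = \left(-4 - \frac{931}{36}\right) \left(-10\right) = \left(- \frac{1075}{36}\right) \left(-10\right) = \frac{5375}{18}$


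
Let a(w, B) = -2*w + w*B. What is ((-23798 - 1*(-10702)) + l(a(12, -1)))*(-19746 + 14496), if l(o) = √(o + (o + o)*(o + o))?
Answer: 68754000 - 31500*√143 ≈ 6.8377e+7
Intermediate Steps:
a(w, B) = -2*w + B*w
l(o) = √(o + 4*o²) (l(o) = √(o + (2*o)*(2*o)) = √(o + 4*o²))
((-23798 - 1*(-10702)) + l(a(12, -1)))*(-19746 + 14496) = ((-23798 - 1*(-10702)) + √((12*(-2 - 1))*(1 + 4*(12*(-2 - 1)))))*(-19746 + 14496) = ((-23798 + 10702) + √((12*(-3))*(1 + 4*(12*(-3)))))*(-5250) = (-13096 + √(-36*(1 + 4*(-36))))*(-5250) = (-13096 + √(-36*(1 - 144)))*(-5250) = (-13096 + √(-36*(-143)))*(-5250) = (-13096 + √5148)*(-5250) = (-13096 + 6*√143)*(-5250) = 68754000 - 31500*√143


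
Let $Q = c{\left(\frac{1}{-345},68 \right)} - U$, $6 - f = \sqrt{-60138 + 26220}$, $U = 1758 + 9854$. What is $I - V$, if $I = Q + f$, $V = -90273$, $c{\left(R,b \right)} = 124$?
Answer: $78791 - i \sqrt{33918} \approx 78791.0 - 184.17 i$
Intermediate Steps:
$U = 11612$
$f = 6 - i \sqrt{33918}$ ($f = 6 - \sqrt{-60138 + 26220} = 6 - \sqrt{-33918} = 6 - i \sqrt{33918} \approx 6.0 - 184.17 i$)
$Q = -11488$ ($Q = 124 - 11612 = -11488$)
$I = -11482 - i \sqrt{33918}$ ($I = -11488 + \left(6 - i \sqrt{33918}\right) = -11482 - i \sqrt{33918} \approx -11482.0 - 184.17 i$)
$I - V = \left(-11482 - i \sqrt{33918}\right) - -90273 = \left(-11482 - i \sqrt{33918}\right) + 90273 = 78791 - i \sqrt{33918}$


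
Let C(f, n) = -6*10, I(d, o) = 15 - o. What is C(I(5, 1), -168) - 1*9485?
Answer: -9545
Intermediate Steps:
C(f, n) = -60
C(I(5, 1), -168) - 1*9485 = -60 - 1*9485 = -60 - 9485 = -9545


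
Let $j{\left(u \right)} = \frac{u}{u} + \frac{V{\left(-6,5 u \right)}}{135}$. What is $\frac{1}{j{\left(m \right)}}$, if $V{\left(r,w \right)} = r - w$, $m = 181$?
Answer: $- \frac{135}{776} \approx -0.17397$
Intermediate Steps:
$j{\left(u \right)} = \frac{43}{45} - \frac{u}{27}$ ($j{\left(u \right)} = \frac{u}{u} + \frac{-6 - 5 u}{135} = 1 + \left(-6 - 5 u\right) \frac{1}{135} = 1 - \left(\frac{2}{45} + \frac{u}{27}\right) = \frac{43}{45} - \frac{u}{27}$)
$\frac{1}{j{\left(m \right)}} = \frac{1}{\frac{43}{45} - \frac{181}{27}} = \frac{1}{- \frac{776}{135}} = - \frac{135}{776}$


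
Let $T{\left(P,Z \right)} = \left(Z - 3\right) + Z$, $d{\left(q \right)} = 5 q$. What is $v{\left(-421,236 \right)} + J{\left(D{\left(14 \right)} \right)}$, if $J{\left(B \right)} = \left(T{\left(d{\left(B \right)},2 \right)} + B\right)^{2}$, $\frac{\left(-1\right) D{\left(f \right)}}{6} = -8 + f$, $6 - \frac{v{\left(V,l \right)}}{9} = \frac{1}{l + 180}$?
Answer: $\frac{532055}{416} \approx 1279.0$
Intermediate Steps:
$v{\left(V,l \right)} = 54 - \frac{9}{180 + l}$ ($v{\left(V,l \right)} = 54 - \frac{9}{l + 180} = 54 - \frac{9}{180 + l}$)
$D{\left(f \right)} = 48 - 6 f$ ($D{\left(f \right)} = - 6 \left(-8 + f\right) = 48 - 6 f$)
$T{\left(P,Z \right)} = -3 + 2 Z$ ($T{\left(P,Z \right)} = \left(-3 + Z\right) + Z = -3 + 2 Z$)
$J{\left(B \right)} = \left(1 + B\right)^{2}$ ($J{\left(B \right)} = \left(\left(-3 + 2 \cdot 2\right) + B\right)^{2} = \left(\left(-3 + 4\right) + B\right)^{2} = \left(1 + B\right)^{2}$)
$v{\left(-421,236 \right)} + J{\left(D{\left(14 \right)} \right)} = \frac{9 \left(1079 + 6 \cdot 236\right)}{180 + 236} + \left(1 + \left(48 - 84\right)\right)^{2} = \frac{9 \left(1079 + 1416\right)}{416} + \left(1 + \left(48 - 84\right)\right)^{2} = 9 \cdot \frac{1}{416} \cdot 2495 + \left(1 - 36\right)^{2} = \frac{22455}{416} + \left(-35\right)^{2} = \frac{22455}{416} + 1225 = \frac{532055}{416}$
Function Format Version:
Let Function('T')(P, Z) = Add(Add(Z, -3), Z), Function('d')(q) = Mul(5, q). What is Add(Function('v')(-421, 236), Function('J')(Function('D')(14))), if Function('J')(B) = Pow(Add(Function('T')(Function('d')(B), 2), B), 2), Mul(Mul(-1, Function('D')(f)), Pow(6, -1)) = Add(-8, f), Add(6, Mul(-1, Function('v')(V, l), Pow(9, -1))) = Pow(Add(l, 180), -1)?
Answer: Rational(532055, 416) ≈ 1279.0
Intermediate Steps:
Function('v')(V, l) = Add(54, Mul(-9, Pow(Add(180, l), -1))) (Function('v')(V, l) = Add(54, Mul(-9, Pow(Add(l, 180), -1))) = Add(54, Mul(-9, Pow(Add(180, l), -1))))
Function('D')(f) = Add(48, Mul(-6, f)) (Function('D')(f) = Mul(-6, Add(-8, f)) = Add(48, Mul(-6, f)))
Function('T')(P, Z) = Add(-3, Mul(2, Z)) (Function('T')(P, Z) = Add(Add(-3, Z), Z) = Add(-3, Mul(2, Z)))
Function('J')(B) = Pow(Add(1, B), 2) (Function('J')(B) = Pow(Add(Add(-3, Mul(2, 2)), B), 2) = Pow(Add(Add(-3, 4), B), 2) = Pow(Add(1, B), 2))
Add(Function('v')(-421, 236), Function('J')(Function('D')(14))) = Add(Mul(9, Pow(Add(180, 236), -1), Add(1079, Mul(6, 236))), Pow(Add(1, Add(48, Mul(-6, 14))), 2)) = Add(Mul(9, Pow(416, -1), Add(1079, 1416)), Pow(Add(1, Add(48, -84)), 2)) = Add(Mul(9, Rational(1, 416), 2495), Pow(Add(1, -36), 2)) = Add(Rational(22455, 416), Pow(-35, 2)) = Add(Rational(22455, 416), 1225) = Rational(532055, 416)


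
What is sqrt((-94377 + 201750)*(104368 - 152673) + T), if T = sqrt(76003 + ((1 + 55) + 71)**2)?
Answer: sqrt(-5186652765 + 2*sqrt(23033)) ≈ 72018.0*I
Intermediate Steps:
T = 2*sqrt(23033) (T = sqrt(76003 + (56 + 71)**2) = sqrt(76003 + 127**2) = sqrt(76003 + 16129) = sqrt(92132) = 2*sqrt(23033) ≈ 303.53)
sqrt((-94377 + 201750)*(104368 - 152673) + T) = sqrt((-94377 + 201750)*(104368 - 152673) + 2*sqrt(23033)) = sqrt(107373*(-48305) + 2*sqrt(23033)) = sqrt(-5186652765 + 2*sqrt(23033))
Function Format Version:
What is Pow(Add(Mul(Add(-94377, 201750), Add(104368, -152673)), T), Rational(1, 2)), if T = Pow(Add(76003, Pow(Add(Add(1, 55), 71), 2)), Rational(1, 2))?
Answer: Pow(Add(-5186652765, Mul(2, Pow(23033, Rational(1, 2)))), Rational(1, 2)) ≈ Mul(72018., I)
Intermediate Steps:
T = Mul(2, Pow(23033, Rational(1, 2))) (T = Pow(Add(76003, Pow(Add(56, 71), 2)), Rational(1, 2)) = Pow(Add(76003, Pow(127, 2)), Rational(1, 2)) = Pow(Add(76003, 16129), Rational(1, 2)) = Pow(92132, Rational(1, 2)) = Mul(2, Pow(23033, Rational(1, 2))) ≈ 303.53)
Pow(Add(Mul(Add(-94377, 201750), Add(104368, -152673)), T), Rational(1, 2)) = Pow(Add(Mul(Add(-94377, 201750), Add(104368, -152673)), Mul(2, Pow(23033, Rational(1, 2)))), Rational(1, 2)) = Pow(Add(Mul(107373, -48305), Mul(2, Pow(23033, Rational(1, 2)))), Rational(1, 2)) = Pow(Add(-5186652765, Mul(2, Pow(23033, Rational(1, 2)))), Rational(1, 2))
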